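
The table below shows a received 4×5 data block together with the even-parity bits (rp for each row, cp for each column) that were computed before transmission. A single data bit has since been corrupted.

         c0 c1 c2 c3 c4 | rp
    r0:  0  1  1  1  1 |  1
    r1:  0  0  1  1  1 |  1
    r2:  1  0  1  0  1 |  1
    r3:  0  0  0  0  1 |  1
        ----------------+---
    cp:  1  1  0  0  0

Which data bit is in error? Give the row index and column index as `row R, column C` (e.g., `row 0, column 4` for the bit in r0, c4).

Recompute each row's even parity and compare to rp:
  r0: data parity 0, sent rp 1 → mismatch
  r1: data parity 1, sent rp 1 → ok
  r2: data parity 1, sent rp 1 → ok
  r3: data parity 1, sent rp 1 → ok
Recompute each column's even parity and compare to cp:
  c0: data parity 1, sent cp 1 → ok
  c1: data parity 1, sent cp 1 → ok
  c2: data parity 1, sent cp 0 → mismatch
  c3: data parity 0, sent cp 0 → ok
  c4: data parity 0, sent cp 0 → ok
Exactly one row (r0) and one column (c2) fail → the flipped bit is at their intersection.

row 0, column 2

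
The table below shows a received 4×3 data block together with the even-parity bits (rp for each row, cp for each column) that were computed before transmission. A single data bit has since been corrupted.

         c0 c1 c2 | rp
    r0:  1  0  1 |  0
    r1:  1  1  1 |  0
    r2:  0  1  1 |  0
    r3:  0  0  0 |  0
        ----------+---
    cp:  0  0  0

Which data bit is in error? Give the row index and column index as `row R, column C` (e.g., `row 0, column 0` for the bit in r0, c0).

row 1, column 2

Recompute each row's even parity and compare to rp:
  r0: data parity 0, sent rp 0 → ok
  r1: data parity 1, sent rp 0 → mismatch
  r2: data parity 0, sent rp 0 → ok
  r3: data parity 0, sent rp 0 → ok
Recompute each column's even parity and compare to cp:
  c0: data parity 0, sent cp 0 → ok
  c1: data parity 0, sent cp 0 → ok
  c2: data parity 1, sent cp 0 → mismatch
Exactly one row (r1) and one column (c2) fail → the flipped bit is at their intersection.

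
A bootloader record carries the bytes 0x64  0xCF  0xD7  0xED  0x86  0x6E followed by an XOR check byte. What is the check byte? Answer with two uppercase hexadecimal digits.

79

XOR the bytes together:
  start with 0x64
  0x64 ⊕ 0xCF = 0xAB
  0xAB ⊕ 0xD7 = 0x7C
  0x7C ⊕ 0xED = 0x91
  0x91 ⊕ 0x86 = 0x17
  0x17 ⊕ 0x6E = 0x79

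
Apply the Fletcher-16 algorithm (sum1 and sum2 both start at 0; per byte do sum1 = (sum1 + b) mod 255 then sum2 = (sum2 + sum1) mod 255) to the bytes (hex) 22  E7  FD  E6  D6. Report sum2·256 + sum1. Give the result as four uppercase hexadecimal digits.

Running sums (mod 255):
  after byte 0 (22): sum1=34, sum2=34
  after byte 1 (E7): sum1=10, sum2=44
  after byte 2 (FD): sum1=8, sum2=52
  after byte 3 (E6): sum1=238, sum2=35
  after byte 4 (D6): sum1=197, sum2=232
Checksum = sum2·256 + sum1 = 232·256 + 197 = 59589 = 0xE8C5.

E8C5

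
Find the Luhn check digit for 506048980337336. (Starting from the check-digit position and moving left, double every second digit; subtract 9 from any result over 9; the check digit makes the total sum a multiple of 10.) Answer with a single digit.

5

Partial digits right→left: 6 3 3 7 3 3 0 8 9 8 4 0 6 0 5
Double every second digit counting from the check-digit position (so the 1st, 3rd, 5th, ... of the partial from the right).
  doubled (with −9 where >9): 3 6 6 0 9 8 3 1 → sum 36
  kept as-is: 3 7 3 8 8 0 0 → sum 29
Total = 36 + 29 = 65.
Check digit = (10 − (65 mod 10)) mod 10 = 5.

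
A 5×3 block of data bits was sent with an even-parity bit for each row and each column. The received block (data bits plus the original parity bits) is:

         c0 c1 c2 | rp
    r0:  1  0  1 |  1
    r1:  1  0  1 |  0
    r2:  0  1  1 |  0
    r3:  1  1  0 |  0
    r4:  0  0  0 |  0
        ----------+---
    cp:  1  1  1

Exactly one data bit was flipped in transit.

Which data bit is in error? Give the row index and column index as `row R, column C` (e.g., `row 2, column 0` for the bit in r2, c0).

Recompute each row's even parity and compare to rp:
  r0: data parity 0, sent rp 1 → mismatch
  r1: data parity 0, sent rp 0 → ok
  r2: data parity 0, sent rp 0 → ok
  r3: data parity 0, sent rp 0 → ok
  r4: data parity 0, sent rp 0 → ok
Recompute each column's even parity and compare to cp:
  c0: data parity 1, sent cp 1 → ok
  c1: data parity 0, sent cp 1 → mismatch
  c2: data parity 1, sent cp 1 → ok
Exactly one row (r0) and one column (c1) fail → the flipped bit is at their intersection.

row 0, column 1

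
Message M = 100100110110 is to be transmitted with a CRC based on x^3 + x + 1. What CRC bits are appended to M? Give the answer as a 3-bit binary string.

Append 3 zeros: 100100110110000. Divide by 1011 (XOR where the leading bit is 1):
  pos 0: 1001 XOR 1011 = 0010
  pos 2: 1000 XOR 1011 = 0011
  pos 4: 1111 XOR 1011 = 0100
  pos 5: 1000 XOR 1011 = 0011
  pos 7: 1111 XOR 1011 = 0100
  pos 8: 1000 XOR 1011 = 0011
  pos 10: 1100 XOR 1011 = 0111
  pos 11: 1110 XOR 1011 = 0101
Remainder (last 3 bits) = 101. This is the CRC / FCS.

101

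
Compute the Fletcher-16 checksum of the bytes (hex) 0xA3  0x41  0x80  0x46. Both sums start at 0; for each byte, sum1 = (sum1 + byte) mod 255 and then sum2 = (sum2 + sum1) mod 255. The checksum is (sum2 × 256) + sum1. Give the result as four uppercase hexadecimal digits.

Running sums (mod 255):
  after byte 0 (0xA3): sum1=163, sum2=163
  after byte 1 (0x41): sum1=228, sum2=136
  after byte 2 (0x80): sum1=101, sum2=237
  after byte 3 (0x46): sum1=171, sum2=153
Checksum = sum2·256 + sum1 = 153·256 + 171 = 39339 = 0x99AB.

99AB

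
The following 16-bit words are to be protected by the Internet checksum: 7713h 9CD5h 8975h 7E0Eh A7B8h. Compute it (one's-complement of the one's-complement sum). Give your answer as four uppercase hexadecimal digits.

3CDA

One's-complement addition (fold any carry out of bit 15 back into bit 0):
  0x7713 + 0x9CD5 = 0x113E8 → wrap carry → 0x13E9
  0x13E9 + 0x8975 = 0x09D5E
  0x9D5E + 0x7E0E = 0x11B6C → wrap carry → 0x1B6D
  0x1B6D + 0xA7B8 = 0x0C325
One's-complement sum = 0xC325.
Checksum = ~0xC325 & 0xFFFF = 0x3CDA.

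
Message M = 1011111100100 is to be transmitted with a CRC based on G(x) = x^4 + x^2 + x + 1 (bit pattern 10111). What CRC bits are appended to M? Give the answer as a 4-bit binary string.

Append 4 zeros: 10111111001000000. Divide by 10111 (XOR where the leading bit is 1):
  pos 0: 10111 XOR 10111 = 00000
  pos 5: 11100 XOR 10111 = 01011
  pos 6: 10111 XOR 10111 = 00000
Remainder (last 4 bits) = 0000. This is the CRC / FCS.

0000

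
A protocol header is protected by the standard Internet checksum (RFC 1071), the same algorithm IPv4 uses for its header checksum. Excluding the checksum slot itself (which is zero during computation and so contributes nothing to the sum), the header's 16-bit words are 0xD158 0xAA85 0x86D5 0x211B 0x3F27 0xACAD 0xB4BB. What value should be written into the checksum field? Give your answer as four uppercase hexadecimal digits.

3BA0

One's-complement addition (fold any carry out of bit 15 back into bit 0):
  0xD158 + 0xAA85 = 0x17BDD → wrap carry → 0x7BDE
  0x7BDE + 0x86D5 = 0x102B3 → wrap carry → 0x02B4
  0x02B4 + 0x211B = 0x023CF
  0x23CF + 0x3F27 = 0x062F6
  0x62F6 + 0xACAD = 0x10FA3 → wrap carry → 0x0FA4
  0x0FA4 + 0xB4BB = 0x0C45F
One's-complement sum = 0xC45F.
Checksum = ~0xC45F & 0xFFFF = 0x3BA0.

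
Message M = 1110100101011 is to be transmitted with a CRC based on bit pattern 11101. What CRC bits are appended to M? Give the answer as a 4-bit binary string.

1111

Append 4 zeros: 11101001010110000. Divide by 11101 (XOR where the leading bit is 1):
  pos 0: 11101 XOR 11101 = 00000
  pos 7: 10101 XOR 11101 = 01000
  pos 8: 10001 XOR 11101 = 01100
  pos 9: 11000 XOR 11101 = 00101
  pos 11: 10100 XOR 11101 = 01001
  pos 12: 10010 XOR 11101 = 01111
Remainder (last 4 bits) = 1111. This is the CRC / FCS.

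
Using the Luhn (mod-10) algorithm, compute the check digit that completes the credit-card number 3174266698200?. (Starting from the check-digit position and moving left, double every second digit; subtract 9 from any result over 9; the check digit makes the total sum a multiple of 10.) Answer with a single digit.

4

Partial digits right→left: 0 0 2 8 9 6 6 6 2 4 7 1 3
Double every second digit counting from the check-digit position (so the 1st, 3rd, 5th, ... of the partial from the right).
  doubled (with −9 where >9): 0 4 9 3 4 5 6 → sum 31
  kept as-is: 0 8 6 6 4 1 → sum 25
Total = 31 + 25 = 56.
Check digit = (10 − (56 mod 10)) mod 10 = 4.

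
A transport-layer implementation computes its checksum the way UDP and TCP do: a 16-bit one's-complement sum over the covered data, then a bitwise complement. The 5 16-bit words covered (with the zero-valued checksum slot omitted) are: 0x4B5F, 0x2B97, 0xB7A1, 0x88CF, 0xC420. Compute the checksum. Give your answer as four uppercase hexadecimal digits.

One's-complement addition (fold any carry out of bit 15 back into bit 0):
  0x4B5F + 0x2B97 = 0x076F6
  0x76F6 + 0xB7A1 = 0x12E97 → wrap carry → 0x2E98
  0x2E98 + 0x88CF = 0x0B767
  0xB767 + 0xC420 = 0x17B87 → wrap carry → 0x7B88
One's-complement sum = 0x7B88.
Checksum = ~0x7B88 & 0xFFFF = 0x8477.

8477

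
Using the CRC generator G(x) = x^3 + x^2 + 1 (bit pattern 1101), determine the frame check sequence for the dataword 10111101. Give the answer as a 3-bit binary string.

Append 3 zeros: 10111101000. Divide by 1101 (XOR where the leading bit is 1):
  pos 0: 1011 XOR 1101 = 0110
  pos 1: 1101 XOR 1101 = 0000
  pos 5: 1010 XOR 1101 = 0111
  pos 6: 1110 XOR 1101 = 0011
Remainder (last 3 bits) = 110. This is the CRC / FCS.

110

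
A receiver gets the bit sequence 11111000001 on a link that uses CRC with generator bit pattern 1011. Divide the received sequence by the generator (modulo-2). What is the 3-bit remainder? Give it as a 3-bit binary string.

Modulo-2 division of 11111000001 by 1011:
  pos 0: 1111 XOR 1011 = 0100
  pos 1: 1001 XOR 1011 = 0010
  pos 3: 1000 XOR 1011 = 0011
  pos 5: 1100 XOR 1011 = 0111
  pos 6: 1110 XOR 1011 = 0101
  pos 7: 1011 XOR 1011 = 0000
Remainder = 000 (zero — the frame passes the CRC check).

000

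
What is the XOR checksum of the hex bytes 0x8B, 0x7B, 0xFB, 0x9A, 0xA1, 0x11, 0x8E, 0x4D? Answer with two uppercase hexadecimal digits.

E2

XOR the bytes together:
  start with 0x8B
  0x8B ⊕ 0x7B = 0xF0
  0xF0 ⊕ 0xFB = 0x0B
  0x0B ⊕ 0x9A = 0x91
  0x91 ⊕ 0xA1 = 0x30
  0x30 ⊕ 0x11 = 0x21
  0x21 ⊕ 0x8E = 0xAF
  0xAF ⊕ 0x4D = 0xE2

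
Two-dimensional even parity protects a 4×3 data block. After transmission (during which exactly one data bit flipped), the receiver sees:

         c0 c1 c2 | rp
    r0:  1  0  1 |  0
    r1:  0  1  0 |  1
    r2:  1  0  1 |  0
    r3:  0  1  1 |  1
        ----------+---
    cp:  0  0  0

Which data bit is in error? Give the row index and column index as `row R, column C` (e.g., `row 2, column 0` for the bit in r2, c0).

Recompute each row's even parity and compare to rp:
  r0: data parity 0, sent rp 0 → ok
  r1: data parity 1, sent rp 1 → ok
  r2: data parity 0, sent rp 0 → ok
  r3: data parity 0, sent rp 1 → mismatch
Recompute each column's even parity and compare to cp:
  c0: data parity 0, sent cp 0 → ok
  c1: data parity 0, sent cp 0 → ok
  c2: data parity 1, sent cp 0 → mismatch
Exactly one row (r3) and one column (c2) fail → the flipped bit is at their intersection.

row 3, column 2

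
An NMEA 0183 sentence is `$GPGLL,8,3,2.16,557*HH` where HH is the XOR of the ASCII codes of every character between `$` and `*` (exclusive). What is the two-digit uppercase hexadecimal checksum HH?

XOR the ASCII codes of the payload characters:
  'G' = 0x47 → acc = 0x47
  'P' = 0x50 → acc = 0x17
  'G' = 0x47 → acc = 0x50
  'L' = 0x4C → acc = 0x1C
  'L' = 0x4C → acc = 0x50
  ',' = 0x2C → acc = 0x7C
  '8' = 0x38 → acc = 0x44
  ',' = 0x2C → acc = 0x68
  '3' = 0x33 → acc = 0x5B
  ',' = 0x2C → acc = 0x77
  '2' = 0x32 → acc = 0x45
  '.' = 0x2E → acc = 0x6B
  '1' = 0x31 → acc = 0x5A
  '6' = 0x36 → acc = 0x6C
  ',' = 0x2C → acc = 0x40
  '5' = 0x35 → acc = 0x75
  '5' = 0x35 → acc = 0x40
  '7' = 0x37 → acc = 0x77
Checksum = 0x77.

77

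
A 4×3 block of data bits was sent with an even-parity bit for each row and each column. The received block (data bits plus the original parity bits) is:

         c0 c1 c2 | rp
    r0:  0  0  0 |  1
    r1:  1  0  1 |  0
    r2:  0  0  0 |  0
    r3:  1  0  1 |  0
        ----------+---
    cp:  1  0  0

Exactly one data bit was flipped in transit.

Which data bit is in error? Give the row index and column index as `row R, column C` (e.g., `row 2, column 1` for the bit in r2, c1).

Recompute each row's even parity and compare to rp:
  r0: data parity 0, sent rp 1 → mismatch
  r1: data parity 0, sent rp 0 → ok
  r2: data parity 0, sent rp 0 → ok
  r3: data parity 0, sent rp 0 → ok
Recompute each column's even parity and compare to cp:
  c0: data parity 0, sent cp 1 → mismatch
  c1: data parity 0, sent cp 0 → ok
  c2: data parity 0, sent cp 0 → ok
Exactly one row (r0) and one column (c0) fail → the flipped bit is at their intersection.

row 0, column 0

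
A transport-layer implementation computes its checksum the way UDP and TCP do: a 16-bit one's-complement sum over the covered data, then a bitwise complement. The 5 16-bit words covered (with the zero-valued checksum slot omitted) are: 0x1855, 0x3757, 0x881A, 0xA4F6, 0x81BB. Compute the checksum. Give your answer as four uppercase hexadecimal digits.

One's-complement addition (fold any carry out of bit 15 back into bit 0):
  0x1855 + 0x3757 = 0x04FAC
  0x4FAC + 0x881A = 0x0D7C6
  0xD7C6 + 0xA4F6 = 0x17CBC → wrap carry → 0x7CBD
  0x7CBD + 0x81BB = 0x0FE78
One's-complement sum = 0xFE78.
Checksum = ~0xFE78 & 0xFFFF = 0x0187.

0187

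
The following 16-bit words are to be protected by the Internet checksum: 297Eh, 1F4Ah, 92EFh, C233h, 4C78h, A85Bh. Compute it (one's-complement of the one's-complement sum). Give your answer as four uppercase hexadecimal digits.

6D40

One's-complement addition (fold any carry out of bit 15 back into bit 0):
  0x297E + 0x1F4A = 0x048C8
  0x48C8 + 0x92EF = 0x0DBB7
  0xDBB7 + 0xC233 = 0x19DEA → wrap carry → 0x9DEB
  0x9DEB + 0x4C78 = 0x0EA63
  0xEA63 + 0xA85B = 0x192BE → wrap carry → 0x92BF
One's-complement sum = 0x92BF.
Checksum = ~0x92BF & 0xFFFF = 0x6D40.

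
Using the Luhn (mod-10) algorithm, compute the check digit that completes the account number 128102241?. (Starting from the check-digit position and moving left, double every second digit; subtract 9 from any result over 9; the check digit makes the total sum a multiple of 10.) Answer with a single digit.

6

Partial digits right→left: 1 4 2 2 0 1 8 2 1
Double every second digit counting from the check-digit position (so the 1st, 3rd, 5th, ... of the partial from the right).
  doubled (with −9 where >9): 2 4 0 7 2 → sum 15
  kept as-is: 4 2 1 2 → sum 9
Total = 15 + 9 = 24.
Check digit = (10 − (24 mod 10)) mod 10 = 6.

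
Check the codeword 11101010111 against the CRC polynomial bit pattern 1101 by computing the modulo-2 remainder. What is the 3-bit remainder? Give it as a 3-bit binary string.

101

Modulo-2 division of 11101010111 by 1101:
  pos 0: 1110 XOR 1101 = 0011
  pos 2: 1110 XOR 1101 = 0011
  pos 4: 1110 XOR 1101 = 0011
  pos 6: 1111 XOR 1101 = 0010
Remainder = 101 (nonzero — an error is detected).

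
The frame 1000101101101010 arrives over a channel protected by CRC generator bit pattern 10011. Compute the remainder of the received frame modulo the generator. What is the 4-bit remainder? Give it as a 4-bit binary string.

Modulo-2 division of 1000101101101010 by 10011:
  pos 0: 10001 XOR 10011 = 00010
  pos 3: 10011 XOR 10011 = 00000
  pos 9: 11010 XOR 10011 = 01001
  pos 10: 10011 XOR 10011 = 00000
Remainder = 0000 (zero — the frame passes the CRC check).

0000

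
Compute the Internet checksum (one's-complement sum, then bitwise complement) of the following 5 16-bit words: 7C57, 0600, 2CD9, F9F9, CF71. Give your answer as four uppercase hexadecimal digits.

One's-complement addition (fold any carry out of bit 15 back into bit 0):
  0x7C57 + 0x0600 = 0x08257
  0x8257 + 0x2CD9 = 0x0AF30
  0xAF30 + 0xF9F9 = 0x1A929 → wrap carry → 0xA92A
  0xA92A + 0xCF71 = 0x1789B → wrap carry → 0x789C
One's-complement sum = 0x789C.
Checksum = ~0x789C & 0xFFFF = 0x8763.

8763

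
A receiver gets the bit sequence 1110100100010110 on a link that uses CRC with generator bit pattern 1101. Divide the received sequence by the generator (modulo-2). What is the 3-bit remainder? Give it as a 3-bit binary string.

001

Modulo-2 division of 1110100100010110 by 1101:
  pos 0: 1110 XOR 1101 = 0011
  pos 2: 1110 XOR 1101 = 0011
  pos 4: 1101 XOR 1101 = 0000
  pos 11: 1011 XOR 1101 = 0110
  pos 12: 1100 XOR 1101 = 0001
Remainder = 001 (nonzero — an error is detected).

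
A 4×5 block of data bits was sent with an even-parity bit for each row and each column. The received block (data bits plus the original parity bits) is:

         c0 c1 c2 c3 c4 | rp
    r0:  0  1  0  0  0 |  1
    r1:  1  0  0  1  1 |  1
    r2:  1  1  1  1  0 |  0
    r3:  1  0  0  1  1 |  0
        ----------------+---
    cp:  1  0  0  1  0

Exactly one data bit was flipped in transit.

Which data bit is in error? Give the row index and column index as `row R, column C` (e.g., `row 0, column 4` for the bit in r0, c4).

Recompute each row's even parity and compare to rp:
  r0: data parity 1, sent rp 1 → ok
  r1: data parity 1, sent rp 1 → ok
  r2: data parity 0, sent rp 0 → ok
  r3: data parity 1, sent rp 0 → mismatch
Recompute each column's even parity and compare to cp:
  c0: data parity 1, sent cp 1 → ok
  c1: data parity 0, sent cp 0 → ok
  c2: data parity 1, sent cp 0 → mismatch
  c3: data parity 1, sent cp 1 → ok
  c4: data parity 0, sent cp 0 → ok
Exactly one row (r3) and one column (c2) fail → the flipped bit is at their intersection.

row 3, column 2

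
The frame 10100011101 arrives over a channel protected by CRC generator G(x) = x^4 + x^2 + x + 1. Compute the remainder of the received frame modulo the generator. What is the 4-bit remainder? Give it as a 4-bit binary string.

0000

Modulo-2 division of 10100011101 by 10111:
  pos 0: 10100 XOR 10111 = 00011
  pos 3: 11011 XOR 10111 = 01100
  pos 4: 11001 XOR 10111 = 01110
  pos 5: 11100 XOR 10111 = 01011
  pos 6: 10111 XOR 10111 = 00000
Remainder = 0000 (zero — the frame passes the CRC check).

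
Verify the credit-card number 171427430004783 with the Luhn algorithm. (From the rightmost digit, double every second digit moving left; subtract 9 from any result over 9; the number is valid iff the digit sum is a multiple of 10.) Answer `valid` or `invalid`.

invalid

From the right, keep odd positions and double even positions (subtract 9 from any doubled value over 9):
  doubled (positions 2,4,...): 7 8 0 6 5 8 5 → sum 39
  kept (positions 1,3,...): 3 7 0 0 4 2 1 1 → sum 18
Total = 57.
57 mod 10 = 7, so the number is invalid.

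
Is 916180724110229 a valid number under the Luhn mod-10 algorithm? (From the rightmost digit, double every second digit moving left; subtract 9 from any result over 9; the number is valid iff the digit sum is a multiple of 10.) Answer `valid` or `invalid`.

From the right, keep odd positions and double even positions (subtract 9 from any doubled value over 9):
  doubled (positions 2,4,...): 4 0 2 4 0 2 2 → sum 14
  kept (positions 1,3,...): 9 2 1 4 7 8 6 9 → sum 46
Total = 60.
60 mod 10 = 0, so the number is valid.

valid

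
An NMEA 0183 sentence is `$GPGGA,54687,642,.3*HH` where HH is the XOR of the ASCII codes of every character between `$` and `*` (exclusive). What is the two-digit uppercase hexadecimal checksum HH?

XOR the ASCII codes of the payload characters:
  'G' = 0x47 → acc = 0x47
  'P' = 0x50 → acc = 0x17
  'G' = 0x47 → acc = 0x50
  'G' = 0x47 → acc = 0x17
  'A' = 0x41 → acc = 0x56
  ',' = 0x2C → acc = 0x7A
  '5' = 0x35 → acc = 0x4F
  '4' = 0x34 → acc = 0x7B
  '6' = 0x36 → acc = 0x4D
  '8' = 0x38 → acc = 0x75
  '7' = 0x37 → acc = 0x42
  ',' = 0x2C → acc = 0x6E
  '6' = 0x36 → acc = 0x58
  '4' = 0x34 → acc = 0x6C
  '2' = 0x32 → acc = 0x5E
  ',' = 0x2C → acc = 0x72
  '.' = 0x2E → acc = 0x5C
  '3' = 0x33 → acc = 0x6F
Checksum = 0x6F.

6F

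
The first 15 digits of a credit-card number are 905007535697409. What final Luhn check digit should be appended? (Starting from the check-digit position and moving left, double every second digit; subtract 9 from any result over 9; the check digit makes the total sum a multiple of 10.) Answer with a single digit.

9

Partial digits right→left: 9 0 4 7 9 6 5 3 5 7 0 0 5 0 9
Double every second digit counting from the check-digit position (so the 1st, 3rd, 5th, ... of the partial from the right).
  doubled (with −9 where >9): 9 8 9 1 1 0 1 9 → sum 38
  kept as-is: 0 7 6 3 7 0 0 → sum 23
Total = 38 + 23 = 61.
Check digit = (10 − (61 mod 10)) mod 10 = 9.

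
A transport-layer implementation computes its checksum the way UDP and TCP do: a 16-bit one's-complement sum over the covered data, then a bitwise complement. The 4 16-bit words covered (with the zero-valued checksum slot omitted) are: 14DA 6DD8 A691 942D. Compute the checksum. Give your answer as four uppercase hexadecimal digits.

One's-complement addition (fold any carry out of bit 15 back into bit 0):
  0x14DA + 0x6DD8 = 0x082B2
  0x82B2 + 0xA691 = 0x12943 → wrap carry → 0x2944
  0x2944 + 0x942D = 0x0BD71
One's-complement sum = 0xBD71.
Checksum = ~0xBD71 & 0xFFFF = 0x428E.

428E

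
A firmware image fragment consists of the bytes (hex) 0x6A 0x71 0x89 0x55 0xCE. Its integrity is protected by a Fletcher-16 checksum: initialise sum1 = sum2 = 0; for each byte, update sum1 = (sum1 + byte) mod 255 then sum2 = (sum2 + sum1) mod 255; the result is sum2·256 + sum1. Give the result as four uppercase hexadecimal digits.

Running sums (mod 255):
  after byte 0 (0x6A): sum1=106, sum2=106
  after byte 1 (0x71): sum1=219, sum2=70
  after byte 2 (0x89): sum1=101, sum2=171
  after byte 3 (0x55): sum1=186, sum2=102
  after byte 4 (0xCE): sum1=137, sum2=239
Checksum = sum2·256 + sum1 = 239·256 + 137 = 61321 = 0xEF89.

EF89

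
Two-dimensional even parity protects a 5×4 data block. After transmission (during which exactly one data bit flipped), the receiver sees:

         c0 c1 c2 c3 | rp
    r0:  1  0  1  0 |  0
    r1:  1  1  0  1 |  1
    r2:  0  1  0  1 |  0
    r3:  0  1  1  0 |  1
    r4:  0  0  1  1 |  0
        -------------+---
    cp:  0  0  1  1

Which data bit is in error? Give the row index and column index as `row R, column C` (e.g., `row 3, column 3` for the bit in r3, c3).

Recompute each row's even parity and compare to rp:
  r0: data parity 0, sent rp 0 → ok
  r1: data parity 1, sent rp 1 → ok
  r2: data parity 0, sent rp 0 → ok
  r3: data parity 0, sent rp 1 → mismatch
  r4: data parity 0, sent rp 0 → ok
Recompute each column's even parity and compare to cp:
  c0: data parity 0, sent cp 0 → ok
  c1: data parity 1, sent cp 0 → mismatch
  c2: data parity 1, sent cp 1 → ok
  c3: data parity 1, sent cp 1 → ok
Exactly one row (r3) and one column (c1) fail → the flipped bit is at their intersection.

row 3, column 1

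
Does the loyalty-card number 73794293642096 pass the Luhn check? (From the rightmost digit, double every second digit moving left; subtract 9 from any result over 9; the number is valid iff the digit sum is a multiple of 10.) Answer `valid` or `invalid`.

From the right, keep odd positions and double even positions (subtract 9 from any doubled value over 9):
  doubled (positions 2,4,...): 9 4 3 9 8 5 5 → sum 43
  kept (positions 1,3,...): 6 0 4 3 2 9 3 → sum 27
Total = 70.
70 mod 10 = 0, so the number is valid.

valid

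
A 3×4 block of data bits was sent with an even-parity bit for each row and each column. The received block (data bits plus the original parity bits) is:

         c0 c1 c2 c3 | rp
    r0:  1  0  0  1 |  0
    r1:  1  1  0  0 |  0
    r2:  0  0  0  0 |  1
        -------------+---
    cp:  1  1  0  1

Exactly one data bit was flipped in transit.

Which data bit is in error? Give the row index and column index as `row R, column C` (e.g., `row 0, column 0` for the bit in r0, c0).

row 2, column 0

Recompute each row's even parity and compare to rp:
  r0: data parity 0, sent rp 0 → ok
  r1: data parity 0, sent rp 0 → ok
  r2: data parity 0, sent rp 1 → mismatch
Recompute each column's even parity and compare to cp:
  c0: data parity 0, sent cp 1 → mismatch
  c1: data parity 1, sent cp 1 → ok
  c2: data parity 0, sent cp 0 → ok
  c3: data parity 1, sent cp 1 → ok
Exactly one row (r2) and one column (c0) fail → the flipped bit is at their intersection.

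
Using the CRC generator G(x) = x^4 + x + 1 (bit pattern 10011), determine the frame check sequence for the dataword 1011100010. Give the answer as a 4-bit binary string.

Append 4 zeros: 10111000100000. Divide by 10011 (XOR where the leading bit is 1):
  pos 0: 10111 XOR 10011 = 00100
  pos 2: 10000 XOR 10011 = 00011
  pos 5: 11010 XOR 10011 = 01001
  pos 6: 10010 XOR 10011 = 00001
Remainder (last 4 bits) = 1000. This is the CRC / FCS.

1000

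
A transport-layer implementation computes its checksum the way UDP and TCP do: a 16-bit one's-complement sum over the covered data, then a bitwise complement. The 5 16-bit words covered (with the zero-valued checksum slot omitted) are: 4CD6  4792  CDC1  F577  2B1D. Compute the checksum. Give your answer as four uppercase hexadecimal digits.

7D40

One's-complement addition (fold any carry out of bit 15 back into bit 0):
  0x4CD6 + 0x4792 = 0x09468
  0x9468 + 0xCDC1 = 0x16229 → wrap carry → 0x622A
  0x622A + 0xF577 = 0x157A1 → wrap carry → 0x57A2
  0x57A2 + 0x2B1D = 0x082BF
One's-complement sum = 0x82BF.
Checksum = ~0x82BF & 0xFFFF = 0x7D40.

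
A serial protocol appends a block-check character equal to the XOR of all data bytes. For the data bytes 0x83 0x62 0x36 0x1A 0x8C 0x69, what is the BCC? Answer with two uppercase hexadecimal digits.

28

XOR the bytes together:
  start with 0x83
  0x83 ⊕ 0x62 = 0xE1
  0xE1 ⊕ 0x36 = 0xD7
  0xD7 ⊕ 0x1A = 0xCD
  0xCD ⊕ 0x8C = 0x41
  0x41 ⊕ 0x69 = 0x28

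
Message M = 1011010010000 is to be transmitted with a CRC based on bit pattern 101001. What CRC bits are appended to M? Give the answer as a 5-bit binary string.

11110

Append 5 zeros: 101101001000000000. Divide by 101001 (XOR where the leading bit is 1):
  pos 0: 101101 XOR 101001 = 000100
  pos 3: 100001 XOR 101001 = 001000
  pos 5: 100000 XOR 101001 = 001001
  pos 7: 100100 XOR 101001 = 001101
  pos 9: 110100 XOR 101001 = 011101
  pos 10: 111010 XOR 101001 = 010011
  pos 11: 100110 XOR 101001 = 001111
Remainder (last 5 bits) = 11110. This is the CRC / FCS.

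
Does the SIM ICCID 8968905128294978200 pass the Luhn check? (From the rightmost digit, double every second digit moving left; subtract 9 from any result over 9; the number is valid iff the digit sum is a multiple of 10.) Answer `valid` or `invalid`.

From the right, keep odd positions and double even positions (subtract 9 from any doubled value over 9):
  doubled (positions 2,4,...): 0 7 9 9 7 2 0 7 9 → sum 50
  kept (positions 1,3,...): 0 2 7 4 2 2 5 9 6 8 → sum 45
Total = 95.
95 mod 10 = 5, so the number is invalid.

invalid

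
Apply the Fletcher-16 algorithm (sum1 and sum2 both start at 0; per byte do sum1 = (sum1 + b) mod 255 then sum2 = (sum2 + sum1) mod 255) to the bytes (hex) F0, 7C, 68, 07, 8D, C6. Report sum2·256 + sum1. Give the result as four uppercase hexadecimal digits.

AC31

Running sums (mod 255):
  after byte 0 (F0): sum1=240, sum2=240
  after byte 1 (7C): sum1=109, sum2=94
  after byte 2 (68): sum1=213, sum2=52
  after byte 3 (07): sum1=220, sum2=17
  after byte 4 (8D): sum1=106, sum2=123
  after byte 5 (C6): sum1=49, sum2=172
Checksum = sum2·256 + sum1 = 172·256 + 49 = 44081 = 0xAC31.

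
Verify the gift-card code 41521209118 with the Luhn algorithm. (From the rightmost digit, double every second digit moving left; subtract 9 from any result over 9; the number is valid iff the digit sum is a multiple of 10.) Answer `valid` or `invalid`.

valid

From the right, keep odd positions and double even positions (subtract 9 from any doubled value over 9):
  doubled (positions 2,4,...): 2 9 4 4 2 → sum 21
  kept (positions 1,3,...): 8 1 0 1 5 4 → sum 19
Total = 40.
40 mod 10 = 0, so the number is valid.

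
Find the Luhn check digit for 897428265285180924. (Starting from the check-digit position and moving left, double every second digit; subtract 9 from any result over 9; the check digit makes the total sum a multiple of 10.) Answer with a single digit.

Partial digits right→left: 4 2 9 0 8 1 5 8 2 5 6 2 8 2 4 7 9 8
Double every second digit counting from the check-digit position (so the 1st, 3rd, 5th, ... of the partial from the right).
  doubled (with −9 where >9): 8 9 7 1 4 3 7 8 9 → sum 56
  kept as-is: 2 0 1 8 5 2 2 7 8 → sum 35
Total = 56 + 35 = 91.
Check digit = (10 − (91 mod 10)) mod 10 = 9.

9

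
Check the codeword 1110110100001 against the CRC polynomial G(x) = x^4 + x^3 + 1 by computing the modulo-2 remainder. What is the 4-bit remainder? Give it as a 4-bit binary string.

0111

Modulo-2 division of 1110110100001 by 11001:
  pos 0: 11101 XOR 11001 = 00100
  pos 2: 10010 XOR 11001 = 01011
  pos 3: 10111 XOR 11001 = 01110
  pos 4: 11100 XOR 11001 = 00101
  pos 6: 10100 XOR 11001 = 01101
  pos 7: 11010 XOR 11001 = 00011
Remainder = 0111 (nonzero — an error is detected).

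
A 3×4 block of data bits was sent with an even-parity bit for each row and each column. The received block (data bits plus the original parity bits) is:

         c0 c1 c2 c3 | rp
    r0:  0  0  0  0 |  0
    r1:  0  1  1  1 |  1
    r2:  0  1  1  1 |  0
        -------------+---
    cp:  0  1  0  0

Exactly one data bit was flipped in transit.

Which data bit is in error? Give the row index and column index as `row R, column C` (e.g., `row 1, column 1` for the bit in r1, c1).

row 2, column 1

Recompute each row's even parity and compare to rp:
  r0: data parity 0, sent rp 0 → ok
  r1: data parity 1, sent rp 1 → ok
  r2: data parity 1, sent rp 0 → mismatch
Recompute each column's even parity and compare to cp:
  c0: data parity 0, sent cp 0 → ok
  c1: data parity 0, sent cp 1 → mismatch
  c2: data parity 0, sent cp 0 → ok
  c3: data parity 0, sent cp 0 → ok
Exactly one row (r2) and one column (c1) fail → the flipped bit is at their intersection.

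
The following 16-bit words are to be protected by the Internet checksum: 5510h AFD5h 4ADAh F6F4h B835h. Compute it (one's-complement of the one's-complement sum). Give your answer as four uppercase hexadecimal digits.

One's-complement addition (fold any carry out of bit 15 back into bit 0):
  0x5510 + 0xAFD5 = 0x104E5 → wrap carry → 0x04E6
  0x04E6 + 0x4ADA = 0x04FC0
  0x4FC0 + 0xF6F4 = 0x146B4 → wrap carry → 0x46B5
  0x46B5 + 0xB835 = 0x0FEEA
One's-complement sum = 0xFEEA.
Checksum = ~0xFEEA & 0xFFFF = 0x0115.

0115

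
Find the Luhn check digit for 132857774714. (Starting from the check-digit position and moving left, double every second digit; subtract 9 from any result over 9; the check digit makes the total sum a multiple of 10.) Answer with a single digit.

4

Partial digits right→left: 4 1 7 4 7 7 7 5 8 2 3 1
Double every second digit counting from the check-digit position (so the 1st, 3rd, 5th, ... of the partial from the right).
  doubled (with −9 where >9): 8 5 5 5 7 6 → sum 36
  kept as-is: 1 4 7 5 2 1 → sum 20
Total = 36 + 20 = 56.
Check digit = (10 − (56 mod 10)) mod 10 = 4.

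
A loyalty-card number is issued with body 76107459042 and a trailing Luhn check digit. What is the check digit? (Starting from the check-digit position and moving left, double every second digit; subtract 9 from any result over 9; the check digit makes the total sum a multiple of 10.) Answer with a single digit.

0

Partial digits right→left: 2 4 0 9 5 4 7 0 1 6 7
Double every second digit counting from the check-digit position (so the 1st, 3rd, 5th, ... of the partial from the right).
  doubled (with −9 where >9): 4 0 1 5 2 5 → sum 17
  kept as-is: 4 9 4 0 6 → sum 23
Total = 17 + 23 = 40.
Check digit = (10 − (40 mod 10)) mod 10 = 0.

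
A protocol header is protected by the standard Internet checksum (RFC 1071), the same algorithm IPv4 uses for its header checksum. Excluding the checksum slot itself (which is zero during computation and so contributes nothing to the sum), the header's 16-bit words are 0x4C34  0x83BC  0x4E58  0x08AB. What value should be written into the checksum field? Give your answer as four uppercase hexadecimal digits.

D90B

One's-complement addition (fold any carry out of bit 15 back into bit 0):
  0x4C34 + 0x83BC = 0x0CFF0
  0xCFF0 + 0x4E58 = 0x11E48 → wrap carry → 0x1E49
  0x1E49 + 0x08AB = 0x026F4
One's-complement sum = 0x26F4.
Checksum = ~0x26F4 & 0xFFFF = 0xD90B.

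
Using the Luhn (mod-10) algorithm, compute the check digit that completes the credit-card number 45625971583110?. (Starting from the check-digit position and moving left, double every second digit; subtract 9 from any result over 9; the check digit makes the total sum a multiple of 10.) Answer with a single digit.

4

Partial digits right→left: 0 1 1 3 8 5 1 7 9 5 2 6 5 4
Double every second digit counting from the check-digit position (so the 1st, 3rd, 5th, ... of the partial from the right).
  doubled (with −9 where >9): 0 2 7 2 9 4 1 → sum 25
  kept as-is: 1 3 5 7 5 6 4 → sum 31
Total = 25 + 31 = 56.
Check digit = (10 − (56 mod 10)) mod 10 = 4.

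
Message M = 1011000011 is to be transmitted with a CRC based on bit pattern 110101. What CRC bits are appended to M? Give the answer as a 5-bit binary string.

00010

Append 5 zeros: 101100001100000. Divide by 110101 (XOR where the leading bit is 1):
  pos 0: 101100 XOR 110101 = 011001
  pos 1: 110010 XOR 110101 = 000111
  pos 4: 111011 XOR 110101 = 001110
  pos 6: 111000 XOR 110101 = 001101
  pos 8: 110100 XOR 110101 = 000001
Remainder (last 5 bits) = 00010. This is the CRC / FCS.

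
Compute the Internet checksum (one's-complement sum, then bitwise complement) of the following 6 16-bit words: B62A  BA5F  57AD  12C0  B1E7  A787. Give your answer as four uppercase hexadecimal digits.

CB98

One's-complement addition (fold any carry out of bit 15 back into bit 0):
  0xB62A + 0xBA5F = 0x17089 → wrap carry → 0x708A
  0x708A + 0x57AD = 0x0C837
  0xC837 + 0x12C0 = 0x0DAF7
  0xDAF7 + 0xB1E7 = 0x18CDE → wrap carry → 0x8CDF
  0x8CDF + 0xA787 = 0x13466 → wrap carry → 0x3467
One's-complement sum = 0x3467.
Checksum = ~0x3467 & 0xFFFF = 0xCB98.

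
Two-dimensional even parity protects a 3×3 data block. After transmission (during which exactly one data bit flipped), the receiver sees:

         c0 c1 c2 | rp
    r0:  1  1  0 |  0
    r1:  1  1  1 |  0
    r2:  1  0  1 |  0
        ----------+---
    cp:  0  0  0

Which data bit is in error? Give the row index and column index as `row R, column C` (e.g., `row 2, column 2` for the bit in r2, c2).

Recompute each row's even parity and compare to rp:
  r0: data parity 0, sent rp 0 → ok
  r1: data parity 1, sent rp 0 → mismatch
  r2: data parity 0, sent rp 0 → ok
Recompute each column's even parity and compare to cp:
  c0: data parity 1, sent cp 0 → mismatch
  c1: data parity 0, sent cp 0 → ok
  c2: data parity 0, sent cp 0 → ok
Exactly one row (r1) and one column (c0) fail → the flipped bit is at their intersection.

row 1, column 0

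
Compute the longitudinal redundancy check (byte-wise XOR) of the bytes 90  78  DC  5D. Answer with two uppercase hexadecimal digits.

69

XOR the bytes together:
  start with 0x90
  0x90 ⊕ 0x78 = 0xE8
  0xE8 ⊕ 0xDC = 0x34
  0x34 ⊕ 0x5D = 0x69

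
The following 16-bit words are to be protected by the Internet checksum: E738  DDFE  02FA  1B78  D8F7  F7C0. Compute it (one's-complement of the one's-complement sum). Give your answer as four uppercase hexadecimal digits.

One's-complement addition (fold any carry out of bit 15 back into bit 0):
  0xE738 + 0xDDFE = 0x1C536 → wrap carry → 0xC537
  0xC537 + 0x02FA = 0x0C831
  0xC831 + 0x1B78 = 0x0E3A9
  0xE3A9 + 0xD8F7 = 0x1BCA0 → wrap carry → 0xBCA1
  0xBCA1 + 0xF7C0 = 0x1B461 → wrap carry → 0xB462
One's-complement sum = 0xB462.
Checksum = ~0xB462 & 0xFFFF = 0x4B9D.

4B9D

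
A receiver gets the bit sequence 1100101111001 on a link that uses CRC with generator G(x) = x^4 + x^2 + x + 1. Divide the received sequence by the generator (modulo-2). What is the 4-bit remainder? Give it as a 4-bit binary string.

Modulo-2 division of 1100101111001 by 10111:
  pos 0: 11001 XOR 10111 = 01110
  pos 1: 11100 XOR 10111 = 01011
  pos 2: 10111 XOR 10111 = 00000
  pos 7: 11100 XOR 10111 = 01011
  pos 8: 10111 XOR 10111 = 00000
Remainder = 0000 (zero — the frame passes the CRC check).

0000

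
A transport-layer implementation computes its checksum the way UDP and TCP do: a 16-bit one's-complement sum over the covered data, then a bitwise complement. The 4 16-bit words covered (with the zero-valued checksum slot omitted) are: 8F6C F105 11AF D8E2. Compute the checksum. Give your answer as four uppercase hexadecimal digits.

One's-complement addition (fold any carry out of bit 15 back into bit 0):
  0x8F6C + 0xF105 = 0x18071 → wrap carry → 0x8072
  0x8072 + 0x11AF = 0x09221
  0x9221 + 0xD8E2 = 0x16B03 → wrap carry → 0x6B04
One's-complement sum = 0x6B04.
Checksum = ~0x6B04 & 0xFFFF = 0x94FB.

94FB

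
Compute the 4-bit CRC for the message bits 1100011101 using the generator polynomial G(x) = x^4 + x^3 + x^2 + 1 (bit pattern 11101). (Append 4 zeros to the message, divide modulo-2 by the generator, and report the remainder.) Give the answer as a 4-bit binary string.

1001

Append 4 zeros: 11000111010000. Divide by 11101 (XOR where the leading bit is 1):
  pos 0: 11000 XOR 11101 = 00101
  pos 2: 10111 XOR 11101 = 01010
  pos 3: 10101 XOR 11101 = 01000
  pos 4: 10000 XOR 11101 = 01101
  pos 5: 11011 XOR 11101 = 00110
  pos 7: 11000 XOR 11101 = 00101
  pos 9: 10100 XOR 11101 = 01001
Remainder (last 4 bits) = 1001. This is the CRC / FCS.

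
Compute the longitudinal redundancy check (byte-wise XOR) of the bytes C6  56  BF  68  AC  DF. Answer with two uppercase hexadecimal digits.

XOR the bytes together:
  start with 0xC6
  0xC6 ⊕ 0x56 = 0x90
  0x90 ⊕ 0xBF = 0x2F
  0x2F ⊕ 0x68 = 0x47
  0x47 ⊕ 0xAC = 0xEB
  0xEB ⊕ 0xDF = 0x34

34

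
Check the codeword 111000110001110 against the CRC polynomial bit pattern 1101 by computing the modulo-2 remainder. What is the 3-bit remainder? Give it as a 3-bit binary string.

Modulo-2 division of 111000110001110 by 1101:
  pos 0: 1110 XOR 1101 = 0011
  pos 2: 1100 XOR 1101 = 0001
  pos 5: 1110 XOR 1101 = 0011
  pos 7: 1100 XOR 1101 = 0001
  pos 10: 1111 XOR 1101 = 0010
Remainder = 100 (nonzero — an error is detected).

100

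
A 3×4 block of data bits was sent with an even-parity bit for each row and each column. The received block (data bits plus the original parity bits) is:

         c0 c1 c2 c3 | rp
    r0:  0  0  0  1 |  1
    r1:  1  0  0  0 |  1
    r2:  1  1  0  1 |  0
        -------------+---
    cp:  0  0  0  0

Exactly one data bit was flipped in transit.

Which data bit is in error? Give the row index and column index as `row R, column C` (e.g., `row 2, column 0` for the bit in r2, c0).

Recompute each row's even parity and compare to rp:
  r0: data parity 1, sent rp 1 → ok
  r1: data parity 1, sent rp 1 → ok
  r2: data parity 1, sent rp 0 → mismatch
Recompute each column's even parity and compare to cp:
  c0: data parity 0, sent cp 0 → ok
  c1: data parity 1, sent cp 0 → mismatch
  c2: data parity 0, sent cp 0 → ok
  c3: data parity 0, sent cp 0 → ok
Exactly one row (r2) and one column (c1) fail → the flipped bit is at their intersection.

row 2, column 1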